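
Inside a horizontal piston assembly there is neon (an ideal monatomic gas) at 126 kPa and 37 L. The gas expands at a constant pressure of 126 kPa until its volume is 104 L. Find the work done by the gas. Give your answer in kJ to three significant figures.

Isobaric: W = P ΔV.
W = (126 kPa)(104 − 37 L) = (126)(67) = 8442 J.

W ≈ 8.44 kJ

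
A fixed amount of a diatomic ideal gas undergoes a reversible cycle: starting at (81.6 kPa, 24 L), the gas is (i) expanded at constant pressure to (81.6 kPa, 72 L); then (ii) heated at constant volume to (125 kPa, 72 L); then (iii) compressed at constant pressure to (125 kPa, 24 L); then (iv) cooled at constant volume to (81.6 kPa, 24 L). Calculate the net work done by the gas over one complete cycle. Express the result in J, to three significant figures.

Constant-volume legs do no work.
W(i) = (81.6)(72 − 24) = 3917 J; W(iii) = (125)(24 − 72) = -6000 J.
W_net = 3917 − 6000 = -2083 J (the counter-clockwise enclosed area).

W_net ≈ -2080 J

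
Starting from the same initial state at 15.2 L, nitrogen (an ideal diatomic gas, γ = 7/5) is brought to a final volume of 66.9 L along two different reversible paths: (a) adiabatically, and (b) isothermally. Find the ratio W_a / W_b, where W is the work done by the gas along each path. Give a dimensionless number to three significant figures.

W_a / W_b ≈ 0.754

Path (a) adiabatic: W = P₁V₁(1 − (V₁/V₂)^(γ−1))/(γ−1) → W_a/(P₁V₁) = 1.118.
Path (b) isothermal: W = P₁V₁ ln(V₂/V₁) → W_b/(P₁V₁) = 1.482.
W_a / W_b = 1.118 / 1.482 = 0.7544.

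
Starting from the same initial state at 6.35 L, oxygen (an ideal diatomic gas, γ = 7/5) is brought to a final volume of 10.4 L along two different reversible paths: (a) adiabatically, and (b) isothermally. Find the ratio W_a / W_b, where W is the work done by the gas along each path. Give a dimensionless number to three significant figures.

W_a / W_b ≈ 0.908

Path (a) adiabatic: W = P₁V₁(1 − (V₁/V₂)^(γ−1))/(γ−1) → W_a/(P₁V₁) = 0.4477.
Path (b) isothermal: W = P₁V₁ ln(V₂/V₁) → W_b/(P₁V₁) = 0.4934.
W_a / W_b = 0.4477 / 0.4934 = 0.9075.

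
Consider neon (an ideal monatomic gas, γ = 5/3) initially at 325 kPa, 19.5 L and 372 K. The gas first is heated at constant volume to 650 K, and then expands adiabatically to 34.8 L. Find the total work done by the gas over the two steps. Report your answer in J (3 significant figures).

Step 1 (isochoric): W = 0 (constant volume).
After step 1: P = 567.9 kPa (V unchanged).
Step 2 (adiabatic): W = (P₁V₁ − P₂V₂)/(γ−1) = (11074 − 7526)/0.667 = 5321 J.
W_total = 0 + 5321 = 5321 J.

W_total ≈ 5320 J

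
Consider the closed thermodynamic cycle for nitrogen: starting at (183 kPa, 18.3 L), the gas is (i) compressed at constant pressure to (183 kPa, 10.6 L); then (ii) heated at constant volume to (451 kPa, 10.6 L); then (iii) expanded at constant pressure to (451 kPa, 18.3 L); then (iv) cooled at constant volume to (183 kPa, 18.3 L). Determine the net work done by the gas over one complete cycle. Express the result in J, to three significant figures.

Constant-volume legs do no work.
W(i) = (183)(10.6 − 18.3) = -1409 J; W(iii) = (451)(18.3 − 10.6) = 3473 J.
W_net = -1409 + 3473 = 2064 J (the clockwise enclosed area).

W_net ≈ 2060 J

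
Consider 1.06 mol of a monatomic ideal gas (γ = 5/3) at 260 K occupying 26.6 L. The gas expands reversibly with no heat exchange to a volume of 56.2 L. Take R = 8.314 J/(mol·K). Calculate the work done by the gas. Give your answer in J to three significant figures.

W ≈ 1350 J

Adiabatic: TV^(γ−1) = const with γ = 5/3.
T₂ = T₁ (V₁/V₂)^(γ−1) = 260 × (26.6/56.2)^0.667 = 260 × 0.6073 = 157.9 K.
W_by = nCᵥ(T₁ − T₂) = (1.06)(12.47)(260 − 157.9) = 1350 J.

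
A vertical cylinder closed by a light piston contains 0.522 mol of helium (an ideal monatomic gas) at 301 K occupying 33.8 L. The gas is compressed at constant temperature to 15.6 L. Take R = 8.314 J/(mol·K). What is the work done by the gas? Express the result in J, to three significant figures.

Isothermal: W = nRT ln(V₂/V₁).
W = (0.522)(8.314)(301) × ln(15.6/33.8)
  = 1306 × -0.7732
W_by_gas = -1010 J.

W ≈ -1010 J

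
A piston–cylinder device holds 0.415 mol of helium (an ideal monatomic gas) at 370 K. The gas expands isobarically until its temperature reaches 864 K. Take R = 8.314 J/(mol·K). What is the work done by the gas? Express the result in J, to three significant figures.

W ≈ 1700 J

Isobaric: W = P ΔV = nR ΔT.
W = (0.415)(8.314)(864 − 370) = 1704 J.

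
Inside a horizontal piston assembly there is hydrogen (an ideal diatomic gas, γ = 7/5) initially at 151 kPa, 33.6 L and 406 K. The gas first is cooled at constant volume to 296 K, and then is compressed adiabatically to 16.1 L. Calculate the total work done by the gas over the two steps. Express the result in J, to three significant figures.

W_total ≈ -3160 J

Step 1 (isochoric): W = 0 (constant volume).
After step 1: P = 110.1 kPa (V unchanged).
Step 2 (adiabatic): W = (P₁V₁ − P₂V₂)/(γ−1) = (3699 − 4965)/0.4 = -3164 J.
W_total = 0 − 3164 = -3164 J.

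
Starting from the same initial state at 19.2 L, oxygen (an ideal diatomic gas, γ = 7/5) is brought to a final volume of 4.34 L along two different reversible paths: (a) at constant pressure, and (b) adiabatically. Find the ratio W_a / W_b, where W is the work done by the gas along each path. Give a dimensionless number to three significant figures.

Path (a) isobaric: W = P₁(V₂ − V₁) → W_a/(P₁V₁) = -0.774.
Path (b) adiabatic: W = P₁V₁(1 − (V₁/V₂)^(γ−1))/(γ−1) → W_b/(P₁V₁) = -2.032.
W_a / W_b = -0.774 / -2.032 = 0.3809.

W_a / W_b ≈ 0.381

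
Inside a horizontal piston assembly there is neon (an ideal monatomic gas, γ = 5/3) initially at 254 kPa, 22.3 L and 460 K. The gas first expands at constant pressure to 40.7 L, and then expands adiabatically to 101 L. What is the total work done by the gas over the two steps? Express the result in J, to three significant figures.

Step 1 (isobaric): W = PΔV = (254 kPa)(40.7 − 22.3 L) = 4674 J.
After step 1: P = 254 kPa, V = 40.7 L, T = 839.6 K.
Step 2 (adiabatic): W = (P₁V₁ − P₂V₂)/(γ−1) = (10338 − 5640)/0.667 = 7047 J.
W_total = 4674 + 7047 = 11720 J.

W_total ≈ 11700 J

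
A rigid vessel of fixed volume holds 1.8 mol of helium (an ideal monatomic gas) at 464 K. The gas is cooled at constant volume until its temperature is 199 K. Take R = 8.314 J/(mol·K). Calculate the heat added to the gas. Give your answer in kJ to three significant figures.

Constant volume ⇒ W = 0, so Q = ΔU = nCᵥΔT with Cᵥ = 3R/2 = 12.47 J/(mol·K).
ΔU = (1.8)(12.47)(199 − 464) = -5949 J.

Q ≈ -5.95 kJ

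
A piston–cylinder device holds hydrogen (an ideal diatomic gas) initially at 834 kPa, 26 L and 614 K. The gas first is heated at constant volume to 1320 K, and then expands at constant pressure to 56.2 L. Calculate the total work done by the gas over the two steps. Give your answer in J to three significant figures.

Step 1 (isochoric): W = 0 (constant volume).
After step 1: P = 1793 kPa (V unchanged).
Step 2 (isobaric): W = PΔV = (1793 kPa)(56.2 − 26 L) = 54148 J.
W_total = 0 + 54148 = 54148 J.

W_total ≈ 54100 J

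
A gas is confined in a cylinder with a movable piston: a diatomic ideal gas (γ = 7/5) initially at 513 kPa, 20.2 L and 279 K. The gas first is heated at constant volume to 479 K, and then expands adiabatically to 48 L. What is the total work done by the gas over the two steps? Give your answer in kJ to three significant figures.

Step 1 (isochoric): W = 0 (constant volume).
After step 1: P = 880.7 kPa (V unchanged).
Step 2 (adiabatic): W = (P₁V₁ − P₂V₂)/(γ−1) = (17791 − 12585)/0.4 = 13016 J.
W_total = 0 + 13016 = 13016 J.

W_total ≈ 13.0 kJ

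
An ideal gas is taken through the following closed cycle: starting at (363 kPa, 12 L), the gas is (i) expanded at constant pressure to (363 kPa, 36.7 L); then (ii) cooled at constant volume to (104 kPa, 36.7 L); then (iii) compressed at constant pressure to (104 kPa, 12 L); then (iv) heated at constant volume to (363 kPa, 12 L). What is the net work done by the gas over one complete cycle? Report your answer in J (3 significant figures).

W_net ≈ 6400 J

Constant-volume legs do no work.
W(i) = (363)(36.7 − 12) = 8966 J; W(iii) = (104)(12 − 36.7) = -2569 J.
W_net = 8966 − 2569 = 6397 J (the clockwise enclosed area).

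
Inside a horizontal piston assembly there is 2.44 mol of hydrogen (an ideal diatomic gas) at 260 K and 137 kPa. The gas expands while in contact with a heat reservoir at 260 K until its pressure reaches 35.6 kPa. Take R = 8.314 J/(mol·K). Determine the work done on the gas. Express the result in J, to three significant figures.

Isothermal process: W = nRT ln(V₂/V₁) = nRT ln(P₁/P₂).
W = (2.44)(8.314)(260) × ln(137/35.6)
  = 5274 × ln(3.848) = 5274 × 1.348
W_by_gas = 7108 J; work on gas = −W_by = -7108 J.

W ≈ -7110 J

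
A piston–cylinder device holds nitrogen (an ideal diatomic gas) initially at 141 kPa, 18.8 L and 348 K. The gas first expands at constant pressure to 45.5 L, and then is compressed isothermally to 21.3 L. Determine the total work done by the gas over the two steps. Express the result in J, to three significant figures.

W_total ≈ -1100 J

Step 1 (isobaric): W = PΔV = (141 kPa)(45.5 − 18.8 L) = 3765 J.
After step 1: P = 141 kPa, V = 45.5 L, T = 842.2 K.
Step 2 (isothermal): W = P₁V₁ ln(V₂/V₁) = (6416) ln(21.3/45.5) = -4869 J.
W_total = 3765 − 4869 = -1105 J.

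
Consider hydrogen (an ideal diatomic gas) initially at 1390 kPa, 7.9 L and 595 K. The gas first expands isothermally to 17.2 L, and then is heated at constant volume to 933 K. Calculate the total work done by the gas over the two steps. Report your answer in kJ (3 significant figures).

W_total ≈ 8.54 kJ

Step 1 (isothermal): W = P₁V₁ ln(V₂/V₁) = (10981) ln(17.2/7.9) = 8544 J.
Step 2 (isochoric): W = 0 (constant volume).
W_total = 8544 + 0 = 8544 J.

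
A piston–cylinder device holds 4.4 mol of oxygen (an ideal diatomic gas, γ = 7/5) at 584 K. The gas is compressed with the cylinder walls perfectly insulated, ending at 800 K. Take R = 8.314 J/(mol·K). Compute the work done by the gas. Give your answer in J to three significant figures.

Adiabatic ⇒ Q = 0, so W_by = −ΔU = nCᵥ(T₁ − T₂).
Cᵥ = 5R/2 = 20.79 J/(mol·K).
W = (4.4)(20.79)(584 − 800) = -19754 J.

W ≈ -19800 J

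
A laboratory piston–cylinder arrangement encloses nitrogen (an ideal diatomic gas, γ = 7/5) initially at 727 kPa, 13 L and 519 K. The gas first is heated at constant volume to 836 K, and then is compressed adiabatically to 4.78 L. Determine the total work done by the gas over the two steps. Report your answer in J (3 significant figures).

W_total ≈ -18700 J

Step 1 (isochoric): W = 0 (constant volume).
After step 1: P = 1171 kPa (V unchanged).
Step 2 (adiabatic): W = (P₁V₁ − P₂V₂)/(γ−1) = (15224 − 22716)/0.4 = -18730 J.
W_total = 0 − 18730 = -18730 J.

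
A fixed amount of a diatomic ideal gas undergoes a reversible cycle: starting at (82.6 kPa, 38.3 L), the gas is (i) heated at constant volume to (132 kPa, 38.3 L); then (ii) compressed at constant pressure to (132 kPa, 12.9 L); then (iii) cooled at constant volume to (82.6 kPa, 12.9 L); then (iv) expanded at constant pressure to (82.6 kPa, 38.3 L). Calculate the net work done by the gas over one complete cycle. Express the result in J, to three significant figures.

Constant-volume legs do no work.
W(ii) = (132)(12.9 − 38.3) = -3353 J; W(iv) = (82.6)(38.3 − 12.9) = 2098 J.
W_net = -3353 + 2098 = -1255 J (the counter-clockwise enclosed area).

W_net ≈ -1250 J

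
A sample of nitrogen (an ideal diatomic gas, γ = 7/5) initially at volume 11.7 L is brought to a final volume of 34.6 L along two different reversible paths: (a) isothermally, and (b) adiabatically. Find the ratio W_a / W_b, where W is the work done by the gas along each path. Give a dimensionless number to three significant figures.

W_a / W_b ≈ 1.23

Path (a) isothermal: W = P₁V₁ ln(V₂/V₁) → W_a/(P₁V₁) = 1.084.
Path (b) adiabatic: W = P₁V₁(1 − (V₁/V₂)^(γ−1))/(γ−1) → W_b/(P₁V₁) = 0.8797.
W_a / W_b = 1.084 / 0.8797 = 1.232.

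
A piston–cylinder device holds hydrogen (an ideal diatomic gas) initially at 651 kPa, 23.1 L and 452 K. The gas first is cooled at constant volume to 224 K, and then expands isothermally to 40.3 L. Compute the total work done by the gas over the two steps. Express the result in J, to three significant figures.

Step 1 (isochoric): W = 0 (constant volume).
After step 1: P = 322.6 kPa (V unchanged).
Step 2 (isothermal): W = P₁V₁ ln(V₂/V₁) = (7453) ln(40.3/23.1) = 4147 J.
W_total = 0 + 4147 = 4147 J.

W_total ≈ 4150 J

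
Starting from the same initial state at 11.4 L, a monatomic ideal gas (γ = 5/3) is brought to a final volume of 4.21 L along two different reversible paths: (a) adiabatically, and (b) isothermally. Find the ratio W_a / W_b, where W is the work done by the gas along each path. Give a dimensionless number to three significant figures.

Path (a) adiabatic: W = P₁V₁(1 − (V₁/V₂)^(γ−1))/(γ−1) → W_a/(P₁V₁) = -1.414.
Path (b) isothermal: W = P₁V₁ ln(V₂/V₁) → W_b/(P₁V₁) = -0.9962.
W_a / W_b = -1.414 / -0.9962 = 1.42.

W_a / W_b ≈ 1.42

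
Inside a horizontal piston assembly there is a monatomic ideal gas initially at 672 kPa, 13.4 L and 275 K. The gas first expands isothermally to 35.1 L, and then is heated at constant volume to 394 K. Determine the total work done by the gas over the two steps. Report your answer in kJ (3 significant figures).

Step 1 (isothermal): W = P₁V₁ ln(V₂/V₁) = (9005) ln(35.1/13.4) = 8671 J.
Step 2 (isochoric): W = 0 (constant volume).
W_total = 8671 + 0 = 8671 J.

W_total ≈ 8.67 kJ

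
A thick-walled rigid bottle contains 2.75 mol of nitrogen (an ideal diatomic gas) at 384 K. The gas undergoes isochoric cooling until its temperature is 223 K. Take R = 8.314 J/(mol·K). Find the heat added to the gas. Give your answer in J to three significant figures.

Constant volume ⇒ W = 0, so Q = ΔU = nCᵥΔT with Cᵥ = 5R/2 = 20.79 J/(mol·K).
ΔU = (2.75)(20.79)(223 − 384) = -9203 J.

Q ≈ -9200 J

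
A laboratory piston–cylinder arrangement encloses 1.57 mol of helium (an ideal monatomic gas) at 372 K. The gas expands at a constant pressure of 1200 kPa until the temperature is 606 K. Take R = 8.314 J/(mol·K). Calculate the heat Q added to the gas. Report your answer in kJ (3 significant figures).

Q ≈ 7.64 kJ

Isobaric: W = nRΔT = (1.57)(8.314)(234) = 3054 J.
ΔU = nCᵥΔT with Cᵥ = 3R/2: ΔU = (1.57)(12.47)(234) = 4582 J.
Q = ΔU + W = 4582 + 3054 = 7636 J.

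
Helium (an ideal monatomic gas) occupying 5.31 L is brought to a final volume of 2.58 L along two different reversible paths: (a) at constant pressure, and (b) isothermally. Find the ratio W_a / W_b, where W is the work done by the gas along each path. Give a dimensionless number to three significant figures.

W_a / W_b ≈ 0.712

Path (a) isobaric: W = P₁(V₂ − V₁) → W_a/(P₁V₁) = -0.5141.
Path (b) isothermal: W = P₁V₁ ln(V₂/V₁) → W_b/(P₁V₁) = -0.7218.
W_a / W_b = -0.5141 / -0.7218 = 0.7123.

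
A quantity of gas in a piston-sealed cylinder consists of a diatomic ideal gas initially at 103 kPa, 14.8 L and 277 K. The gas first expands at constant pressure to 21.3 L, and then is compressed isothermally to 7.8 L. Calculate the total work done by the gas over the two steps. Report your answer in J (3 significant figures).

Step 1 (isobaric): W = PΔV = (103 kPa)(21.3 − 14.8 L) = 669.5 J.
After step 1: P = 103 kPa, V = 21.3 L, T = 398.7 K.
Step 2 (isothermal): W = P₁V₁ ln(V₂/V₁) = (2194) ln(7.8/21.3) = -2204 J.
W_total = 669.5 − 2204 = -1534 J.

W_total ≈ -1530 J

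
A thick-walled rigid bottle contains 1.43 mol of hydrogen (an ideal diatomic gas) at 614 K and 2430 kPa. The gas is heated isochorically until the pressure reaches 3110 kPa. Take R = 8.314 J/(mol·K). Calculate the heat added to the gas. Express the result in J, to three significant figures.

Constant volume ⇒ W = 0, so Q = ΔU = nCᵥΔT with Cᵥ = 5R/2 = 20.79 J/(mol·K).
At constant V, T₂/T₁ = P₂/P₁ ⇒ ΔT = T₁(P₂/P₁ − 1) = 614·(3110/2430 − 1) = 171.8 K.
ΔU = (1.43)(20.79)(171.8) = 5107 J.

Q ≈ 5110 J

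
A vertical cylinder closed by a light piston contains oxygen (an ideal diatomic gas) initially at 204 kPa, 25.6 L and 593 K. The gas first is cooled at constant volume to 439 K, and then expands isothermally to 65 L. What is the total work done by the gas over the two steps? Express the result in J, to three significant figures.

Step 1 (isochoric): W = 0 (constant volume).
After step 1: P = 151 kPa (V unchanged).
Step 2 (isothermal): W = P₁V₁ ln(V₂/V₁) = (3866) ln(65/25.6) = 3602 J.
W_total = 0 + 3602 = 3602 J.

W_total ≈ 3600 J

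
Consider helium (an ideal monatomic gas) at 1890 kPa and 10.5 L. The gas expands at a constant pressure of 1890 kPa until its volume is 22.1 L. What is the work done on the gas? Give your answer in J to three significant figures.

W ≈ -21900 J

Isobaric: W = P ΔV.
W = (1890 kPa)(22.1 − 10.5 L) = (1890)(11.6) = 21924 J.
Work on gas = −W_by = -21924 J.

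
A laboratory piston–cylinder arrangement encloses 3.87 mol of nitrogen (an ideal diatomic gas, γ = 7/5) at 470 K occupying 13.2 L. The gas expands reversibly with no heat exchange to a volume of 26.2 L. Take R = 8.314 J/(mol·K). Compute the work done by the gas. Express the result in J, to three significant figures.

Adiabatic: TV^(γ−1) = const with γ = 7/5.
T₂ = T₁ (V₁/V₂)^(γ−1) = 470 × (13.2/26.2)^0.4 = 470 × 0.7602 = 357.3 K.
W_by = nCᵥ(T₁ − T₂) = (3.87)(20.79)(470 − 357.3) = 9067 J.

W ≈ 9070 J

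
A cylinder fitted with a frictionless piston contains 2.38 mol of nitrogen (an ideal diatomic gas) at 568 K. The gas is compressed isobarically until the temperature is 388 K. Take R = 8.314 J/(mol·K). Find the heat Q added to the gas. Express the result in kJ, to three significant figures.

Isobaric: W = nRΔT = (2.38)(8.314)(-180) = -3562 J.
ΔU = nCᵥΔT with Cᵥ = 5R/2: ΔU = (2.38)(20.79)(-180) = -8904 J.
Q = ΔU + W = -8904 − 3562 = -12466 J.

Q ≈ -12.5 kJ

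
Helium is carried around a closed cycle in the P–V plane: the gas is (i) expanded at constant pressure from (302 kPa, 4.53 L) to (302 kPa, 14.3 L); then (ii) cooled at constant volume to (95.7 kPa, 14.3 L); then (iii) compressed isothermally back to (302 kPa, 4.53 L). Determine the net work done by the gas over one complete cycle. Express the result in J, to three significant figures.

W_net ≈ 1380 J

Leg (i): W = PΔV = (302)(14.3 − 4.53) = 2951 J.
Leg (ii): W = 0.
Leg (iii): W = PᵢVᵢ ln(V_f/Vᵢ) = (1369) ln(4.53/14.3) = -1573 J.
W_net = 2951 − 1573 = 1377 J.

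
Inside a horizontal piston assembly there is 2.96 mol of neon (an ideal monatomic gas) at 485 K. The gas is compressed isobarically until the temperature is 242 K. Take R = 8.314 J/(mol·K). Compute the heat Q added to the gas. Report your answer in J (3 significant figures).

Isobaric: W = nRΔT = (2.96)(8.314)(-243) = -5980 J.
ΔU = nCᵥΔT with Cᵥ = 3R/2: ΔU = (2.96)(12.47)(-243) = -8970 J.
Q = ΔU + W = -8970 − 5980 = -14950 J.

Q ≈ -15000 J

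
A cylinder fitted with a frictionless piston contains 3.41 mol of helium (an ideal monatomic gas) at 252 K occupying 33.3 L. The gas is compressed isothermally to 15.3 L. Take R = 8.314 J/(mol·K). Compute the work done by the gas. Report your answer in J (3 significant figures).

W ≈ -5560 J

Isothermal: W = nRT ln(V₂/V₁).
W = (3.41)(8.314)(252) × ln(15.3/33.3)
  = 7144 × -0.7777
W_by_gas = -5556 J.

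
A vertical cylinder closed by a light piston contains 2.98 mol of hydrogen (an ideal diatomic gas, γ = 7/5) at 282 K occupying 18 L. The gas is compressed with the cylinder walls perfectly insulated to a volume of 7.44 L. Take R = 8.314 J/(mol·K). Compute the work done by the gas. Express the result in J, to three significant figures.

W ≈ -7400 J

Adiabatic: TV^(γ−1) = const with γ = 7/5.
T₂ = T₁ (V₁/V₂)^(γ−1) = 282 × (18/7.44)^0.4 = 282 × 1.424 = 401.5 K.
W_by = nCᵥ(T₁ − T₂) = (2.98)(20.79)(282 − 401.5) = -7404 J.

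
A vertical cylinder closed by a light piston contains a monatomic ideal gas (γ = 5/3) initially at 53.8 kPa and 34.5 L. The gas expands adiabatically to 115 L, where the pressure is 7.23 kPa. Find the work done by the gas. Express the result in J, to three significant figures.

W ≈ 1540 J

Adiabatic: W = (P₁V₁ − P₂V₂)/(γ − 1) with γ = 5/3.
P₁V₁ = 1856 J, P₂V₂ = 831.5 J.
W = (1856 − 831.5) / 0.6667 = 1537 J.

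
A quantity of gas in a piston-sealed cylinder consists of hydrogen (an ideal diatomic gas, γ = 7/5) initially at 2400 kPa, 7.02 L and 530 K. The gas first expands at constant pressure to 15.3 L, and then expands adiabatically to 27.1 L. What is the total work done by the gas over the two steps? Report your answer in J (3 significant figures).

Step 1 (isobaric): W = PΔV = (2400 kPa)(15.3 − 7.02 L) = 19872 J.
After step 1: P = 2400 kPa, V = 15.3 L, T = 1155 K.
Step 2 (adiabatic): W = (P₁V₁ − P₂V₂)/(γ−1) = (36720 − 29214)/0.4 = 18765 J.
W_total = 19872 + 18765 = 38637 J.

W_total ≈ 38600 J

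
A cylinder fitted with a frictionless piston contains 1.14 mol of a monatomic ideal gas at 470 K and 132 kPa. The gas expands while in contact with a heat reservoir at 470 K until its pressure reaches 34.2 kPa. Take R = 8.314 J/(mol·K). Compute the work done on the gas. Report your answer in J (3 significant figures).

Isothermal process: W = nRT ln(V₂/V₁) = nRT ln(P₁/P₂).
W = (1.14)(8.314)(470) × ln(132/34.2)
  = 4455 × ln(3.86) = 4455 × 1.351
W_by_gas = 6016 J; work on gas = −W_by = -6016 J.

W ≈ -6020 J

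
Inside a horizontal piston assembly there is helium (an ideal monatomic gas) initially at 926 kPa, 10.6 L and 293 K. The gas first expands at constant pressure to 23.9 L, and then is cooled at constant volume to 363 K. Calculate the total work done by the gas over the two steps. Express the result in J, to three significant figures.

W_total ≈ 12300 J

Step 1 (isobaric): W = PΔV = (926 kPa)(23.9 − 10.6 L) = 12316 J.
Step 2 (isochoric): W = 0 (constant volume).
W_total = 12316 + 0 = 12316 J.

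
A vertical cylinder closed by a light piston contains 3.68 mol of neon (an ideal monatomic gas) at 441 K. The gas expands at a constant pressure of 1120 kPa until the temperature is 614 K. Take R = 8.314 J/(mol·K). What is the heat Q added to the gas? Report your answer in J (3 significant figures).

Q ≈ 13200 J

Isobaric: W = nRΔT = (3.68)(8.314)(173) = 5293 J.
ΔU = nCᵥΔT with Cᵥ = 3R/2: ΔU = (3.68)(12.47)(173) = 7940 J.
Q = ΔU + W = 7940 + 5293 = 13233 J.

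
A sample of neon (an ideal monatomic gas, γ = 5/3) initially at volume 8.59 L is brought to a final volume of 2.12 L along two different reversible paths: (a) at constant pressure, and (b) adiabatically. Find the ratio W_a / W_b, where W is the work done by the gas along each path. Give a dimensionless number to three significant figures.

W_a / W_b ≈ 0.326

Path (a) isobaric: W = P₁(V₂ − V₁) → W_a/(P₁V₁) = -0.7532.
Path (b) adiabatic: W = P₁V₁(1 − (V₁/V₂)^(γ−1))/(γ−1) → W_b/(P₁V₁) = -2.312.
W_a / W_b = -0.7532 / -2.312 = 0.3257.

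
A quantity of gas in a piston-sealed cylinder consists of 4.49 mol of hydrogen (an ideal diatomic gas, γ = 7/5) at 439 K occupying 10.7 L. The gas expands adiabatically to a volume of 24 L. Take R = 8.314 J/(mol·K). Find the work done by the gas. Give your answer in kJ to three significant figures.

Adiabatic: TV^(γ−1) = const with γ = 7/5.
T₂ = T₁ (V₁/V₂)^(γ−1) = 439 × (10.7/24)^0.4 = 439 × 0.7239 = 317.8 K.
W_by = nCᵥ(T₁ − T₂) = (4.49)(20.79)(439 − 317.8) = 11312 J.

W ≈ 11.3 kJ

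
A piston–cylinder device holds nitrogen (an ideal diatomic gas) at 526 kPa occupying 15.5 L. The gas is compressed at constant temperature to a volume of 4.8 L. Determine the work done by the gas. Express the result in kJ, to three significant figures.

Isothermal: W = nRT ln(V₂/V₁) = P₁V₁ ln(V₂/V₁).
P₁V₁ = (526 kPa)(15.5 L) = 8153 J.
W = 8153 × ln(4.8/15.5) = 8153 × -1.172
W_by_gas = -9557 J.

W ≈ -9.56 kJ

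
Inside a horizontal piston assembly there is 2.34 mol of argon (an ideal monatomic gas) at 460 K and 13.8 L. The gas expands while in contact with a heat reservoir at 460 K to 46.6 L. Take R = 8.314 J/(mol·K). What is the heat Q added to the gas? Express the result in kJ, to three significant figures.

Q ≈ 10.9 kJ

Isothermal ⇒ ΔU = 0, so Q = W = nRT ln(V₂/V₁).
Q = (2.34)(8.314)(460) ln(46.6/13.8) = 8949 × 1.217 = 10891 J.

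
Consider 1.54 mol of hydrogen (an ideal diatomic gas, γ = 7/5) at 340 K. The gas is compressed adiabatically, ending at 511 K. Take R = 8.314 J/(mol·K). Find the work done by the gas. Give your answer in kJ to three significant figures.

W ≈ -5.47 kJ

Adiabatic ⇒ Q = 0, so W_by = −ΔU = nCᵥ(T₁ − T₂).
Cᵥ = 5R/2 = 20.79 J/(mol·K).
W = (1.54)(20.79)(340 − 511) = -5474 J.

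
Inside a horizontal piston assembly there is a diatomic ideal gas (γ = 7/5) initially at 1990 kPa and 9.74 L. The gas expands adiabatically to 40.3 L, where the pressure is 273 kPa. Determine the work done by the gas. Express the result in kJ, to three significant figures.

W ≈ 21.0 kJ

Adiabatic: W = (P₁V₁ − P₂V₂)/(γ − 1) with γ = 7/5.
P₁V₁ = 19383 J, P₂V₂ = 11002 J.
W = (19383 − 11002) / 0.4 = 20952 J.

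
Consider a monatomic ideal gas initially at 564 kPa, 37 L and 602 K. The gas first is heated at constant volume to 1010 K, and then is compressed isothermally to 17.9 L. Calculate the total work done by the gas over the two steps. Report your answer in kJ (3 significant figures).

W_total ≈ -25.4 kJ

Step 1 (isochoric): W = 0 (constant volume).
After step 1: P = 946.2 kPa (V unchanged).
Step 2 (isothermal): W = P₁V₁ ln(V₂/V₁) = (35011) ln(17.9/37) = -25422 J.
W_total = 0 − 25422 = -25422 J.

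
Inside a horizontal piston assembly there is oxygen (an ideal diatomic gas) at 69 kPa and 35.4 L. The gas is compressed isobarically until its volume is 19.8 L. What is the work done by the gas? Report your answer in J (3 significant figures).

Isobaric: W = P ΔV.
W = (69 kPa)(19.8 − 35.4 L) = (69)(-15.6) = -1076 J.

W ≈ -1080 J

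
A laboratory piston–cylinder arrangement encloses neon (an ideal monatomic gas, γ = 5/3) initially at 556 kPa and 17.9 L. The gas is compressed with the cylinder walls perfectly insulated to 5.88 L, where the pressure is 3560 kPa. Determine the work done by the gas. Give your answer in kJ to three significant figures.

Adiabatic: W = (P₁V₁ − P₂V₂)/(γ − 1) with γ = 5/3.
P₁V₁ = 9952 J, P₂V₂ = 20933 J.
W = (9952 − 20933) / 0.6667 = -16471 J.

W ≈ -16.5 kJ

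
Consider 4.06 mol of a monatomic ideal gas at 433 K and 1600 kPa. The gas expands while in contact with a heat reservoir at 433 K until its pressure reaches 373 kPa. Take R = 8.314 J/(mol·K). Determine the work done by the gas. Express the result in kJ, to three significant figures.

W ≈ 21.3 kJ

Isothermal process: W = nRT ln(V₂/V₁) = nRT ln(P₁/P₂).
W = (4.06)(8.314)(433) × ln(1600/373)
  = 14616 × ln(4.29) = 14616 × 1.456
W_by_gas = 21283 J.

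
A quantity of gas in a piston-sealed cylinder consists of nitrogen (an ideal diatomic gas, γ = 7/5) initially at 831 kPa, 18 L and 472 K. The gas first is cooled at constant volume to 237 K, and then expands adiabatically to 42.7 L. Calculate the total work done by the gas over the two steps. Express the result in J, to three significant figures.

W_total ≈ 5490 J

Step 1 (isochoric): W = 0 (constant volume).
After step 1: P = 417.3 kPa (V unchanged).
Step 2 (adiabatic): W = (P₁V₁ − P₂V₂)/(γ−1) = (7511 − 5316)/0.4 = 5486 J.
W_total = 0 + 5486 = 5486 J.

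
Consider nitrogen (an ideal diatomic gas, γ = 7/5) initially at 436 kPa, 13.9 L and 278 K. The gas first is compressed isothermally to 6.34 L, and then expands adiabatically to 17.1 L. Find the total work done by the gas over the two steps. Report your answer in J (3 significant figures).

Step 1 (isothermal): W = P₁V₁ ln(V₂/V₁) = (6060) ln(6.34/13.9) = -4757 J.
After step 1: P = 955.9 kPa, V = 6.34 L, T = 278 K.
Step 2 (adiabatic): W = (P₁V₁ − P₂V₂)/(γ−1) = (6060 − 4075)/0.4 = 4963 J.
W_total = -4757 + 4963 = 205.8 J.

W_total ≈ 206 J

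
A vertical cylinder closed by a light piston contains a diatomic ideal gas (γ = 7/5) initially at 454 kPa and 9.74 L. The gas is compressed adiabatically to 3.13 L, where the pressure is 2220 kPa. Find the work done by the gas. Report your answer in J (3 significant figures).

W ≈ -6320 J

Adiabatic: W = (P₁V₁ − P₂V₂)/(γ − 1) with γ = 7/5.
P₁V₁ = 4422 J, P₂V₂ = 6949 J.
W = (4422 − 6949) / 0.4 = -6317 J.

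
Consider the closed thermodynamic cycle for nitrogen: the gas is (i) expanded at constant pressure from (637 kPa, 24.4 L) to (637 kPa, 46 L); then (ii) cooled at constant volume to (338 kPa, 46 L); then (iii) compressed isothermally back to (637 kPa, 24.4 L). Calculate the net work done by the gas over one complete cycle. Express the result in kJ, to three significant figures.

W_net ≈ 3.90 kJ

Leg (i): W = PΔV = (637)(46 − 24.4) = 13759 J.
Leg (ii): W = 0.
Leg (iii): W = PᵢVᵢ ln(V_f/Vᵢ) = (15548) ln(24.4/46) = -9858 J.
W_net = 13759 − 9858 = 3901 J.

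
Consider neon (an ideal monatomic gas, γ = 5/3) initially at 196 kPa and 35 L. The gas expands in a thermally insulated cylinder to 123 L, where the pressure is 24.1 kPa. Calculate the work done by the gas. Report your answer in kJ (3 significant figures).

W ≈ 5.84 kJ

Adiabatic: W = (P₁V₁ − P₂V₂)/(γ − 1) with γ = 5/3.
P₁V₁ = 6860 J, P₂V₂ = 2964 J.
W = (6860 − 2964) / 0.6667 = 5844 J.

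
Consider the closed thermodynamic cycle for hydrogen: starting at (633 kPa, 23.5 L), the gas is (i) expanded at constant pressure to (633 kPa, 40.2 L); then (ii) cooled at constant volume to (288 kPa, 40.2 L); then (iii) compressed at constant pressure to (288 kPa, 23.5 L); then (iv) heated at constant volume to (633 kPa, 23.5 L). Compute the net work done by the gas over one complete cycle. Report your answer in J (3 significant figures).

W_net ≈ 5760 J

Constant-volume legs do no work.
W(i) = (633)(40.2 − 23.5) = 10571 J; W(iii) = (288)(23.5 − 40.2) = -4810 J.
W_net = 10571 − 4810 = 5762 J (the clockwise enclosed area).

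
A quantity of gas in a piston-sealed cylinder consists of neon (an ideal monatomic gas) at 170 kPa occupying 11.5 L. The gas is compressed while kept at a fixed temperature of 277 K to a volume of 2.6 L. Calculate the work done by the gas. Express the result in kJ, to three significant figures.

W ≈ -2.91 kJ

Isothermal: W = nRT ln(V₂/V₁) = P₁V₁ ln(V₂/V₁).
P₁V₁ = (170 kPa)(11.5 L) = 1955 J.
W = 1955 × ln(2.6/11.5) = 1955 × -1.487
W_by_gas = -2907 J.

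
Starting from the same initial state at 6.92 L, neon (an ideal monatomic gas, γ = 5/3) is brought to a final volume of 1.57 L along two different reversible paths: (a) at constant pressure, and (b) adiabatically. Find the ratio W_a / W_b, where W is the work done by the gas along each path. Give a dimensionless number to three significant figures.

W_a / W_b ≈ 0.305

Path (a) isobaric: W = P₁(V₂ − V₁) → W_a/(P₁V₁) = -0.7731.
Path (b) adiabatic: W = P₁V₁(1 − (V₁/V₂)^(γ−1))/(γ−1) → W_b/(P₁V₁) = -2.532.
W_a / W_b = -0.7731 / -2.532 = 0.3053.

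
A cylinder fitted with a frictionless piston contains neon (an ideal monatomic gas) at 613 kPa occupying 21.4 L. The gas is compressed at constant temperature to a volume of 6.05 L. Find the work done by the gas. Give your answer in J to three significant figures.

Isothermal: W = nRT ln(V₂/V₁) = P₁V₁ ln(V₂/V₁).
P₁V₁ = (613 kPa)(21.4 L) = 13118 J.
W = 13118 × ln(6.05/21.4) = 13118 × -1.263
W_by_gas = -16573 J.

W ≈ -16600 J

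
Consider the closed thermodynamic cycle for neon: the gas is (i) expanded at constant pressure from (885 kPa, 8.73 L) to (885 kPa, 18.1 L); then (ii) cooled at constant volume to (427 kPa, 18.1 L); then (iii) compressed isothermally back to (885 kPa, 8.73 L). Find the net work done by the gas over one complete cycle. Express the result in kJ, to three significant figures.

Leg (i): W = PΔV = (885)(18.1 − 8.73) = 8292 J.
Leg (ii): W = 0.
Leg (iii): W = PᵢVᵢ ln(V_f/Vᵢ) = (7729) ln(8.73/18.1) = -5635 J.
W_net = 8292 − 5635 = 2657 J.

W_net ≈ 2.66 kJ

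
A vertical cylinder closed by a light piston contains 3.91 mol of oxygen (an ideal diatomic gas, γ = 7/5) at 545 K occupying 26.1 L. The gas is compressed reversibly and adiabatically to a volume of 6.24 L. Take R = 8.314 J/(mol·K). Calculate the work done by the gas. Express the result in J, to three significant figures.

Adiabatic: TV^(γ−1) = const with γ = 7/5.
T₂ = T₁ (V₁/V₂)^(γ−1) = 545 × (26.1/6.24)^0.4 = 545 × 1.772 = 966 K.
W_by = nCᵥ(T₁ − T₂) = (3.91)(20.79)(545 − 966) = -34215 J.

W ≈ -34200 J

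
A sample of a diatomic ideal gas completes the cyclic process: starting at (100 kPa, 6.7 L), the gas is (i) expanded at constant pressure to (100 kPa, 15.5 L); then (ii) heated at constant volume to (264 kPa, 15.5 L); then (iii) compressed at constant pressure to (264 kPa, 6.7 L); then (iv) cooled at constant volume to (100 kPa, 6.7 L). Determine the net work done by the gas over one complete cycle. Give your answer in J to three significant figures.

W_net ≈ -1440 J

Constant-volume legs do no work.
W(i) = (100)(15.5 − 6.7) = 880 J; W(iii) = (264)(6.7 − 15.5) = -2323 J.
W_net = 880 − 2323 = -1443 J (the counter-clockwise enclosed area).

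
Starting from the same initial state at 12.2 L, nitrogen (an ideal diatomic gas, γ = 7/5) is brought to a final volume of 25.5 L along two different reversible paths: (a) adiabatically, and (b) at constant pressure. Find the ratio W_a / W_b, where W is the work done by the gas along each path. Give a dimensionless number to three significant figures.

Path (a) adiabatic: W = P₁V₁(1 − (V₁/V₂)^(γ−1))/(γ−1) → W_a/(P₁V₁) = 0.6385.
Path (b) isobaric: W = P₁(V₂ − V₁) → W_b/(P₁V₁) = 1.09.
W_a / W_b = 0.6385 / 1.09 = 0.5857.

W_a / W_b ≈ 0.586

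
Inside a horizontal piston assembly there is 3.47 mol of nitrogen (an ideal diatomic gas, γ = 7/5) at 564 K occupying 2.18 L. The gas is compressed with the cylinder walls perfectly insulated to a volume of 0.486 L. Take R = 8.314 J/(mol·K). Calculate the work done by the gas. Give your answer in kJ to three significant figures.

Adiabatic: TV^(γ−1) = const with γ = 7/5.
T₂ = T₁ (V₁/V₂)^(γ−1) = 564 × (2.18/0.486)^0.4 = 564 × 1.823 = 1028 K.
W_by = nCᵥ(T₁ − T₂) = (3.47)(20.79)(564 − 1028) = -33468 J.

W ≈ -33.5 kJ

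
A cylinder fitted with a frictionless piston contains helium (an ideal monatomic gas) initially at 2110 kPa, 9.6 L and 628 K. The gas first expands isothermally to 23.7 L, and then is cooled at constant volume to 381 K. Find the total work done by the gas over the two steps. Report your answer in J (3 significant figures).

Step 1 (isothermal): W = P₁V₁ ln(V₂/V₁) = (20256) ln(23.7/9.6) = 18306 J.
Step 2 (isochoric): W = 0 (constant volume).
W_total = 18306 + 0 = 18306 J.

W_total ≈ 18300 J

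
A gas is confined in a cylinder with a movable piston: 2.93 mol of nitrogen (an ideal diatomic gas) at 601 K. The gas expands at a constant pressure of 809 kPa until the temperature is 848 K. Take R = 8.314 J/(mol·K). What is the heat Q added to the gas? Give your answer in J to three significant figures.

Isobaric: W = nRΔT = (2.93)(8.314)(247) = 6017 J.
ΔU = nCᵥΔT with Cᵥ = 5R/2: ΔU = (2.93)(20.79)(247) = 15042 J.
Q = ΔU + W = 15042 + 6017 = 21059 J.

Q ≈ 21100 J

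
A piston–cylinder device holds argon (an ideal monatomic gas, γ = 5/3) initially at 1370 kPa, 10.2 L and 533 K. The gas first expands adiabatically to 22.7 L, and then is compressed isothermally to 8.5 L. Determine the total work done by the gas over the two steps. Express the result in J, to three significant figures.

W_total ≈ 611 J

Step 1 (adiabatic): W = (P₁V₁ − P₂V₂)/(γ−1) = (13974 − 8198)/0.667 = 8664 J.
After step 1: P = 361.1 kPa, V = 22.7 L, T = 312.7 K.
Step 2 (isothermal): W = P₁V₁ ln(V₂/V₁) = (8198) ln(8.5/22.7) = -8053 J.
W_total = 8664 − 8053 = 611.3 J.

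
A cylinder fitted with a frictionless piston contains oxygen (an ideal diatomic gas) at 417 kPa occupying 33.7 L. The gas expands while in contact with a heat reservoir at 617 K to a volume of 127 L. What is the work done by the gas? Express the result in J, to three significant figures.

W ≈ 18600 J

Isothermal: W = nRT ln(V₂/V₁) = P₁V₁ ln(V₂/V₁).
P₁V₁ = (417 kPa)(33.7 L) = 14053 J.
W = 14053 × ln(127/33.7) = 14053 × 1.327
W_by_gas = 18644 J.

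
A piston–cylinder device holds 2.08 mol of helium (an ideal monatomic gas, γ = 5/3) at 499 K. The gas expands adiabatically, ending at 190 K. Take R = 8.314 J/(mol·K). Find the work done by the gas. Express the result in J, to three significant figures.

W ≈ 8020 J

Adiabatic ⇒ Q = 0, so W_by = −ΔU = nCᵥ(T₁ − T₂).
Cᵥ = 3R/2 = 12.47 J/(mol·K).
W = (2.08)(12.47)(499 − 190) = 8015 J.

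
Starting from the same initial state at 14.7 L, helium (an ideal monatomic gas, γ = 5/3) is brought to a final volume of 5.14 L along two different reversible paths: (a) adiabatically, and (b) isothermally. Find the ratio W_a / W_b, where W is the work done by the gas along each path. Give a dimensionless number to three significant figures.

Path (a) adiabatic: W = P₁V₁(1 − (V₁/V₂)^(γ−1))/(γ−1) → W_a/(P₁V₁) = -1.522.
Path (b) isothermal: W = P₁V₁ ln(V₂/V₁) → W_b/(P₁V₁) = -1.051.
W_a / W_b = -1.522 / -1.051 = 1.449.

W_a / W_b ≈ 1.45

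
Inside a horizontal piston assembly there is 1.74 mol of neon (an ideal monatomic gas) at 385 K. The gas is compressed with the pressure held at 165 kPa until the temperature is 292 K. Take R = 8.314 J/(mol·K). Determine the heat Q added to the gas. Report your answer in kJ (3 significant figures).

Isobaric: W = nRΔT = (1.74)(8.314)(-93) = -1345 J.
ΔU = nCᵥΔT with Cᵥ = 3R/2: ΔU = (1.74)(12.47)(-93) = -2018 J.
Q = ΔU + W = -2018 − 1345 = -3363 J.

Q ≈ -3.36 kJ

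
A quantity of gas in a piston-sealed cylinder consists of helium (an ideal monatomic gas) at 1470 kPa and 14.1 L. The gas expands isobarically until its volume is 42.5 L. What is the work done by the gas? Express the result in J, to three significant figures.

W ≈ 41700 J

Isobaric: W = P ΔV.
W = (1470 kPa)(42.5 − 14.1 L) = (1470)(28.4) = 41748 J.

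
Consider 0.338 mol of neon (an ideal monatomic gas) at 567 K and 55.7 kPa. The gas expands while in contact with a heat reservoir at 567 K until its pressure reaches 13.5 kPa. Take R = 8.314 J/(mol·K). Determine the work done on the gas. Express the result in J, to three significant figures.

W ≈ -2260 J

Isothermal process: W = nRT ln(V₂/V₁) = nRT ln(P₁/P₂).
W = (0.338)(8.314)(567) × ln(55.7/13.5)
  = 1593 × ln(4.126) = 1593 × 1.417
W_by_gas = 2258 J; work on gas = −W_by = -2258 J.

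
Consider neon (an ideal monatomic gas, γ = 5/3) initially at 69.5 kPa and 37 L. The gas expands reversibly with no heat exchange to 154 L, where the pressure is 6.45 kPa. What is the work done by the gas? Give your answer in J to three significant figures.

Adiabatic: W = (P₁V₁ − P₂V₂)/(γ − 1) with γ = 5/3.
P₁V₁ = 2572 J, P₂V₂ = 993.3 J.
W = (2572 − 993.3) / 0.6667 = 2367 J.

W ≈ 2370 J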